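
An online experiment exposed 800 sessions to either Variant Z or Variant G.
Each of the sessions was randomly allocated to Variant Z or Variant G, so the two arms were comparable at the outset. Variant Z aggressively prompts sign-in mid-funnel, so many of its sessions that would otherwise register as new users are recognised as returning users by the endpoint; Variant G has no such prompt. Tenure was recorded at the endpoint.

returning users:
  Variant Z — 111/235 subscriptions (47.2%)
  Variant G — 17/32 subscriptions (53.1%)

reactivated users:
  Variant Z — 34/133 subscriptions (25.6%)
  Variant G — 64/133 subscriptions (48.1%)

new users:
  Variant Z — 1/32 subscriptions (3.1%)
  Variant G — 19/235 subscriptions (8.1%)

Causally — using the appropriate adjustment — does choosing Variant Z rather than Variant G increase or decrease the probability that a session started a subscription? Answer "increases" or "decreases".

increases

User tenure is downstream of the variant. One should not condition on a consequence of treatment, so the overall rates are the right comparison.
Pooled: Variant Z 36.5% vs Variant G 25.0%; Variant Z is higher overall.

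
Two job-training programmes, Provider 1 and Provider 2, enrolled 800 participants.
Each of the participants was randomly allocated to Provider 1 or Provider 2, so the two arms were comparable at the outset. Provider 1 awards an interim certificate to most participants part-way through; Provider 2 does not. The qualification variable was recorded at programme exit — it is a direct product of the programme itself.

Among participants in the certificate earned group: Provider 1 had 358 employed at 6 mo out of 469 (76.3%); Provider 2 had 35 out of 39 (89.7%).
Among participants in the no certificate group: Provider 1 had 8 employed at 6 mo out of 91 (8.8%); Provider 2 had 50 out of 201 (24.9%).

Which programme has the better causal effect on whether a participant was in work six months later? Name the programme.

Provider 1

The distribution of qualification attained during the programme is itself part of what the programme does — it is an intermediate outcome. Holding it fixed would remove that part of the effect; the total effect is the pooled difference.
Pooled: Provider 1 65.4% vs Provider 2 35.4%; Provider 1 is higher overall.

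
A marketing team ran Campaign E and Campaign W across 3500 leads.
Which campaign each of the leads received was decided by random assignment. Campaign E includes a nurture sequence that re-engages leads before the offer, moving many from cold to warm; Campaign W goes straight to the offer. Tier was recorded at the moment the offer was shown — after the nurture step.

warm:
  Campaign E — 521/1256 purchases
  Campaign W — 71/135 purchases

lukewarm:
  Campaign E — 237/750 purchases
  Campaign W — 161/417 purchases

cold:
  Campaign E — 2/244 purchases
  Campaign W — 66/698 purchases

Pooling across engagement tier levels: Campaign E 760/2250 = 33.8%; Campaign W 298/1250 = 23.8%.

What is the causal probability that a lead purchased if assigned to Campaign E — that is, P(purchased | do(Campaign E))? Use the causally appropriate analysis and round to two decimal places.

0.34

The stratified and pooled comparisons disagree (Campaign W wins within each engagement tier; Campaign E wins overall), so the answer turns on the causal role of engagement tier.
Engagement tier lies on the pathway campaign → engagement tier → outcome, so adjusting for it blocks the indirect effect. For the total causal effect of campaign, use the unadjusted pooled rates.
So P(outcome | do(Campaign E)) is just the pooled rate for Campaign E: 760/2250 = 0.338.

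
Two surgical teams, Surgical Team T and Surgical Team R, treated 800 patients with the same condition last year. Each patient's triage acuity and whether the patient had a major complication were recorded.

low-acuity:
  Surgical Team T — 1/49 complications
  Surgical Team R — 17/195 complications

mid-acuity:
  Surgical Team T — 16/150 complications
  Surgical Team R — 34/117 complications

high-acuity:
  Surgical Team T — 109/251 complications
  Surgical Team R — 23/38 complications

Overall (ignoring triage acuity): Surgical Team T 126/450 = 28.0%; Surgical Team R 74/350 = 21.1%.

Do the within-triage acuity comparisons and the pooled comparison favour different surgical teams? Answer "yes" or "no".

Within each triage acuity level (low-acuity 2.0% vs 8.7%; mid-acuity 10.7% vs 29.1%; high-acuity 43.4% vs 60.5%), Surgical Team T has the lower rate every time. Pooled: 28.0% vs 21.1% — Surgical Team R has the lower rate overall. The two comparisons disagree.

yes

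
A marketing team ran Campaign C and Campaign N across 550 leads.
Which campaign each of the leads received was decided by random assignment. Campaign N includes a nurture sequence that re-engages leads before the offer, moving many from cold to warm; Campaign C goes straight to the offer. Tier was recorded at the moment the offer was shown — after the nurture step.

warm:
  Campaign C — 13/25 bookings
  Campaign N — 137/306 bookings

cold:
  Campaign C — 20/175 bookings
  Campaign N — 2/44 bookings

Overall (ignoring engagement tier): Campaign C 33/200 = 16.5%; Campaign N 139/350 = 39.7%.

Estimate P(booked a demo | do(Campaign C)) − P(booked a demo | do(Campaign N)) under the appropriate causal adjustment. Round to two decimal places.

-0.23

The stratified and pooled comparisons disagree (Campaign C wins within each engagement tier; Campaign N wins overall), so the answer turns on the causal role of engagement tier.
Engagement tier lies on the pathway campaign → engagement tier → outcome, so adjusting for it blocks the indirect effect. For the total causal effect of campaign, use the unadjusted pooled rates.
The causal difference is the pooled difference: 0.165 − 0.397 = -0.232.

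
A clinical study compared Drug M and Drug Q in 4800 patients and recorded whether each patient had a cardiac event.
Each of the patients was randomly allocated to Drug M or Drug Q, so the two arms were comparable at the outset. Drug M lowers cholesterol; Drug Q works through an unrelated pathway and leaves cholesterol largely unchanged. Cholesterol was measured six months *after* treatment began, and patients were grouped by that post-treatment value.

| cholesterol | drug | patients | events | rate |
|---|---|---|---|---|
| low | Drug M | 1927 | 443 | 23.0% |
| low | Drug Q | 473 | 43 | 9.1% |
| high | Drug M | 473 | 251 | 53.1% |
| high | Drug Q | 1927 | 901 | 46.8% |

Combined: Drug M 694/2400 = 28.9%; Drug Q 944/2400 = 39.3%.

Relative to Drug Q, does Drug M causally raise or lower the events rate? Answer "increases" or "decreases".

Because the drug influences cholesterol, cholesterol is a post-treatment mediator, not a confounder. Stratifying on it would bias the estimate; the causal effect is the crude pooled difference.
Pooled: Drug M 28.9% vs Drug Q 39.3%; Drug M is lower overall.

decreases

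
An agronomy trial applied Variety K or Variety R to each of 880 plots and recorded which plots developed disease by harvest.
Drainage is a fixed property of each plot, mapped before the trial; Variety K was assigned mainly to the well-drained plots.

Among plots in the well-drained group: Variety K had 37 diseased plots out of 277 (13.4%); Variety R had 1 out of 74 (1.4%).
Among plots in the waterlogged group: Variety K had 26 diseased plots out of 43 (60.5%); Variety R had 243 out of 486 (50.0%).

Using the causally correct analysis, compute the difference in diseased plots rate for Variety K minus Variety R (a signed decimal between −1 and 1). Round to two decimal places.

Since field drainage is a pre-existing factor (not a product of the variety) and it affects the outcome on its own, it is a confounder. The stratified rates, not the pooled rate, identify the causal effect.
Adjusting over the population distribution of field drainage: 0.399·(0.134−0.014) + 0.601·(0.605−0.500) = +0.111.

+0.11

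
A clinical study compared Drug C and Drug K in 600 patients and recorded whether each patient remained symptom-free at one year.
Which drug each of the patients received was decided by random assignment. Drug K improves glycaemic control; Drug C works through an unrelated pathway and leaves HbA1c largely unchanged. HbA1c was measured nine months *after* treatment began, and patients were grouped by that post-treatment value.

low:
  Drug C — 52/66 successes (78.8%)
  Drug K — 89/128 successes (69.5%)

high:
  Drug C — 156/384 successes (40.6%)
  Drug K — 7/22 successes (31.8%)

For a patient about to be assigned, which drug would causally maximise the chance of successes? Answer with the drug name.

Drug K

HbA1c is downstream of the drug. One should not condition on a consequence of treatment, so the overall rates are the right comparison.
Pooled: Drug C 46.2% vs Drug K 64.0%; Drug K is higher overall.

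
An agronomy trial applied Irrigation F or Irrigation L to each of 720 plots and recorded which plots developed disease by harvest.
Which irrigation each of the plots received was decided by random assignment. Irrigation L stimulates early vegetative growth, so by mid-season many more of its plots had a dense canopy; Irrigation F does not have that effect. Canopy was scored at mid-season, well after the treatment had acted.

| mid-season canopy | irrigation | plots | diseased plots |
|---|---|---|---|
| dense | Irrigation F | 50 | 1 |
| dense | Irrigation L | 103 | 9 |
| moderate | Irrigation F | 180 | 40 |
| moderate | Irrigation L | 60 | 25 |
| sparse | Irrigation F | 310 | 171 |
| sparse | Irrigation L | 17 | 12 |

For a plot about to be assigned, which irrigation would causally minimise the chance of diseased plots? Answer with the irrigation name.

Because the irrigation influences mid-season canopy, mid-season canopy is a post-treatment mediator, not a confounder. Stratifying on it would bias the estimate; the causal effect is the crude pooled difference.
Pooled: Irrigation F 39.3% vs Irrigation L 25.6%; Irrigation L is lower overall.

Irrigation L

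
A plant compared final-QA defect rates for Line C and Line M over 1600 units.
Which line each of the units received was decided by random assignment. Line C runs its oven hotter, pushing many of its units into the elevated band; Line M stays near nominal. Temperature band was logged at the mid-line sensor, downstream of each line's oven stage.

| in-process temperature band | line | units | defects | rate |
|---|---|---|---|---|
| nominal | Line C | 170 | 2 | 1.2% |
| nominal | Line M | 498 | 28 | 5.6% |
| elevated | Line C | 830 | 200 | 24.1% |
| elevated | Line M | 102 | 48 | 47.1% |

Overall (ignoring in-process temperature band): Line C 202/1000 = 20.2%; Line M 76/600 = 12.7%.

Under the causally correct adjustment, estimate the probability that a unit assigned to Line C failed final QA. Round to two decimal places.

0.20

In-process temperature band is recorded after the line and is itself shifted by it — it sits on the causal path from line to outcome. Conditioning on a mediator would strip out part of the effect we want; the pooled comparison gives the total causal effect.
So P(outcome | do(Line C)) is just the pooled rate for Line C: 202/1000 = 0.202.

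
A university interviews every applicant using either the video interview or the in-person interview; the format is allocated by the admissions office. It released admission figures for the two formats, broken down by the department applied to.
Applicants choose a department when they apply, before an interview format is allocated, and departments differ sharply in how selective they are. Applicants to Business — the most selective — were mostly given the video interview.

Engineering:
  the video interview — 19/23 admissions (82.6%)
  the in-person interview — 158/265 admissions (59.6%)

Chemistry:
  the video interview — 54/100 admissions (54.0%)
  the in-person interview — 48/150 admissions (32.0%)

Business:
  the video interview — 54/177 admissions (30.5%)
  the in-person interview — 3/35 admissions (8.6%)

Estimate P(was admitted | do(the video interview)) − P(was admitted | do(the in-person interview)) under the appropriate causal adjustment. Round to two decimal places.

Within every department level the video interview has the higher rate, yet pooled the in-person interview does — Simpson's reversal.
Department satisfies the back-door criterion: it is not a descendant of the interview format, and it blocks the spurious path from interview format to outcome. Adjusting for it (i.e., using the within-department rates) gives the causal effect.
Adjusting over the population distribution of department: 0.384·(0.826−0.596) + 0.333·(0.540−0.320) + 0.283·(0.305−0.086) = +0.224.

+0.22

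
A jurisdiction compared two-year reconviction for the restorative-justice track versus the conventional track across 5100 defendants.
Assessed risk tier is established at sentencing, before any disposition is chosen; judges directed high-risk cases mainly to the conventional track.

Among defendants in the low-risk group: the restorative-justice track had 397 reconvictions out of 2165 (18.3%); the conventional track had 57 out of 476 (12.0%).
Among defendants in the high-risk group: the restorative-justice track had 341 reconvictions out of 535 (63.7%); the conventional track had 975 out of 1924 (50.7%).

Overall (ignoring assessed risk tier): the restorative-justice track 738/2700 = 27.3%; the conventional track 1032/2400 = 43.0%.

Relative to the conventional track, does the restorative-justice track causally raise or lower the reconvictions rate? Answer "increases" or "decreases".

Here assessed risk tier is a common cause — it drives both which disposition a case falls under and the outcome. The crude comparison mixes populations; the stratum-specific rates are the causally relevant ones.
Within each level — low-risk: 18.3% vs 12.0%; high-risk: 63.7% vs 50.7% — the conventional track is lower every time.

increases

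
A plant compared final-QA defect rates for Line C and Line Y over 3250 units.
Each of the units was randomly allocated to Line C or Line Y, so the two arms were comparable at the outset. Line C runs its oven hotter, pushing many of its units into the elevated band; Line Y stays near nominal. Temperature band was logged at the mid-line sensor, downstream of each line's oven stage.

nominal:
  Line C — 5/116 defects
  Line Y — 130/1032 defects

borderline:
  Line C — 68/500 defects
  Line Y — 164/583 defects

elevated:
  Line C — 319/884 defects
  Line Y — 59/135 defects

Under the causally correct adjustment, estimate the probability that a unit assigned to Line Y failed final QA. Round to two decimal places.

The in-process temperature band-specific comparison favours Line C throughout, but the pooled figures favour Line Y. The question is whether to condition on in-process temperature band.
Stratifying would compare lines among units the lines themselves sorted into in-process temperature band groups — a form of selection on an intermediate. The unconditioned pooled rates give the total causal effect.
So P(outcome | do(Line Y)) is just the pooled rate for Line Y: 353/1750 = 0.202.

0.20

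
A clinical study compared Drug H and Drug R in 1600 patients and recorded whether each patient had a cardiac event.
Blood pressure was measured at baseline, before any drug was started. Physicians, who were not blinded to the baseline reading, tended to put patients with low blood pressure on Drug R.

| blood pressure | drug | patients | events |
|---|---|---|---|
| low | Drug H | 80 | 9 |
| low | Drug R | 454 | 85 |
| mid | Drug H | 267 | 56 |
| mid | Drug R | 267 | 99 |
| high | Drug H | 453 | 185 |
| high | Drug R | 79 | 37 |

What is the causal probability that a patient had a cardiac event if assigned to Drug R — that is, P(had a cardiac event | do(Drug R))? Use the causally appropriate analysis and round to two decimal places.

Drug H is lower inside every blood pressure stratum but Drug R is lower in aggregate. Whether to stratify depends on how blood pressure relates to the drug.
Blood pressure differs across drugs for reasons unrelated to any effect of the drug itself, and it separately predicts the outcome — a classic confounder. We must compare within blood pressure levels.
Standardising Drug R to the population blood pressure mix: 0.334·85/454 + 0.334·99/267 + 0.333·37/79 = 0.342.

0.34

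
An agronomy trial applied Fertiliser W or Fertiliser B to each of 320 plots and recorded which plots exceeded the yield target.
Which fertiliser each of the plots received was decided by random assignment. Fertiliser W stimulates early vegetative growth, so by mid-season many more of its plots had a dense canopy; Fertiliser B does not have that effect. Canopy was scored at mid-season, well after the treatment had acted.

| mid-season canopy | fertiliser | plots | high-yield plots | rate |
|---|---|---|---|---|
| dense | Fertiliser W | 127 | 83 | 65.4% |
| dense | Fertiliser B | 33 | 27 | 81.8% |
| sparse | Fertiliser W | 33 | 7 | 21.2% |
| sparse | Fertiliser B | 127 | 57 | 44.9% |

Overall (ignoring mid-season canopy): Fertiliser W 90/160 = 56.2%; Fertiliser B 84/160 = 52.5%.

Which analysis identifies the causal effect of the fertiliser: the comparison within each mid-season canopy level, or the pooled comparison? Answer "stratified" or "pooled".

The distribution of mid-season canopy is itself part of what the fertiliser does — it is an intermediate outcome. Holding it fixed would remove that part of the effect; the total effect is the pooled difference.
Pooled: Fertiliser W 56.2% vs Fertiliser B 52.5%; Fertiliser W is higher overall.

pooled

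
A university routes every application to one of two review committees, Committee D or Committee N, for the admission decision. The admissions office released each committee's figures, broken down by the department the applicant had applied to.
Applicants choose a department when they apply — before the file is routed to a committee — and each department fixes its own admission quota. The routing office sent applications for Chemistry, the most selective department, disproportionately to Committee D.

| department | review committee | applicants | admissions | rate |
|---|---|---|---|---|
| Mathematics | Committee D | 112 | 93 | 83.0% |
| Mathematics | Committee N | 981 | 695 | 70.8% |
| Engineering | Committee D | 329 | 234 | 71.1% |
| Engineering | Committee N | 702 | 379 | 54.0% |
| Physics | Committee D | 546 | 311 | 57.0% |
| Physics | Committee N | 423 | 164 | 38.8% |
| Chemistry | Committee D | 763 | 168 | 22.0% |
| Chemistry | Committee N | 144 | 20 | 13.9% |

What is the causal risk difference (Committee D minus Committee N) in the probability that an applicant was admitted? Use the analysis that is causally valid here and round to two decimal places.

The stratified and pooled comparisons disagree (Committee D wins within each department; Committee N wins overall), so the answer turns on the causal role of department.
Here department is a common cause — it drives both which review committee a case falls under and the outcome. The crude comparison mixes populations; the stratum-specific rates are the causally relevant ones.
Adjusting over the population distribution of department: 0.273·(0.830−0.708) + 0.258·(0.711−0.540) + 0.242·(0.570−0.388) + 0.227·(0.220−0.139) = +0.140.

+0.14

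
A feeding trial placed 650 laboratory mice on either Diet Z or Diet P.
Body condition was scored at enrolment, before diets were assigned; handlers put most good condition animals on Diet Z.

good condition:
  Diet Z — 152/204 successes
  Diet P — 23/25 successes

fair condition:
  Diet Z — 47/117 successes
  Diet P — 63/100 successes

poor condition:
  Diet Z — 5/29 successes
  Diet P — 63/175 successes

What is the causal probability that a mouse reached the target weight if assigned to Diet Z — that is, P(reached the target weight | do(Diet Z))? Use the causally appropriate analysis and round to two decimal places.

0.45

Diet P is higher inside every starting body condition stratum but Diet Z is higher in aggregate. Whether to stratify depends on how starting body condition relates to the diet.
Nothing the diet does changes starting body condition; the imbalance is an allocation artefact. With starting body condition also predicting the outcome, the pooled figure is confounded, and the within-stratum comparison is the causal one.
Standardising Diet Z to the population starting body condition mix: 0.352·152/204 + 0.334·47/117 + 0.314·5/29 = 0.451.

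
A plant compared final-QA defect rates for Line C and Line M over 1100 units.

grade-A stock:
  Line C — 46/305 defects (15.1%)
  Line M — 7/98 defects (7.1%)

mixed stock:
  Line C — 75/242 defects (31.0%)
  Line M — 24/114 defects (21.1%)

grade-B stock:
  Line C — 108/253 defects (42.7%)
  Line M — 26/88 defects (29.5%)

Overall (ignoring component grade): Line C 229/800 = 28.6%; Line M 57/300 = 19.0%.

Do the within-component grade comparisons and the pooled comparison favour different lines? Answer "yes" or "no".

Within each component grade level (grade-A stock 15.1% vs 7.1%; mixed stock 31.0% vs 21.1%; grade-B stock 42.7% vs 29.5%), Line M has the lower rate every time. Pooled: 28.6% vs 19.0% — Line M has the lower rate overall. They agree.

no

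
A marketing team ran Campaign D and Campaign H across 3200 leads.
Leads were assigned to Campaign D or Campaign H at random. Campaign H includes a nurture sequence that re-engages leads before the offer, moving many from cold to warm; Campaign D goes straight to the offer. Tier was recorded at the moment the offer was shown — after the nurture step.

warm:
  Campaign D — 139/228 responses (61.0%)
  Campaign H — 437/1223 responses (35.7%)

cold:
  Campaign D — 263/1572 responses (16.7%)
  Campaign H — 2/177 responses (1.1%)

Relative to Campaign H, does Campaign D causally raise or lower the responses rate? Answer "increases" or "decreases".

Engagement tier here is a post-treatment variable shaped by the campaign; conditioning on it would introduce bias rather than remove it. The overall comparison is the causal one.
Pooled: Campaign D 22.3% vs Campaign H 31.4%; Campaign H is higher overall.

decreases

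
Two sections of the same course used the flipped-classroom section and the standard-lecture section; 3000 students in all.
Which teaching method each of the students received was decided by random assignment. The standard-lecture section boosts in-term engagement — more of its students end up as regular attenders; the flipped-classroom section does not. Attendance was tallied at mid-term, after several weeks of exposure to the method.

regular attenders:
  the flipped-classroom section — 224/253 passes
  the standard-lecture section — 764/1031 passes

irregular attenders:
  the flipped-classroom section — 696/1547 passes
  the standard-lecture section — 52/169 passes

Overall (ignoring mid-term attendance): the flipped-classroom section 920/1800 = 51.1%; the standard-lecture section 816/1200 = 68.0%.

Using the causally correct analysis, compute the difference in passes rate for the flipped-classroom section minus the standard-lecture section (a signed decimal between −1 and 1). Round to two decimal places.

-0.17

the flipped-classroom section is higher inside every mid-term attendance stratum but the standard-lecture section is higher in aggregate. Whether to stratify depends on how mid-term attendance relates to the teaching method.
Mid-term attendance is downstream of the teaching method. One should not condition on a consequence of treatment, so the overall rates are the right comparison.
The causal difference is the pooled difference: 0.511 − 0.680 = -0.169.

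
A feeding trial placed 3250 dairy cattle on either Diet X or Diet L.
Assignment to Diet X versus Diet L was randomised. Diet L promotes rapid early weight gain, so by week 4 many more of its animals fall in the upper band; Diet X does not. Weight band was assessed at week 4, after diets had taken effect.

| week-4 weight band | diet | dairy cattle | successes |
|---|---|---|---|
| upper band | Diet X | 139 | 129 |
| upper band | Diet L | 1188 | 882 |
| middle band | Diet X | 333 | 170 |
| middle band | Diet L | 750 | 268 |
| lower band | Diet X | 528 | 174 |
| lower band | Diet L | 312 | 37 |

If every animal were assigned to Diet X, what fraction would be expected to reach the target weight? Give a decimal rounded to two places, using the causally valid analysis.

0.47

Diet X is higher inside every week-4 weight band stratum but Diet L is higher in aggregate. Whether to stratify depends on how week-4 weight band relates to the diet.
Week-4 weight band lies on the pathway diet → week-4 weight band → outcome, so adjusting for it blocks the indirect effect. For the total causal effect of diet, use the unadjusted pooled rates.
So P(outcome | do(Diet X)) is just the pooled rate for Diet X: 473/1000 = 0.473.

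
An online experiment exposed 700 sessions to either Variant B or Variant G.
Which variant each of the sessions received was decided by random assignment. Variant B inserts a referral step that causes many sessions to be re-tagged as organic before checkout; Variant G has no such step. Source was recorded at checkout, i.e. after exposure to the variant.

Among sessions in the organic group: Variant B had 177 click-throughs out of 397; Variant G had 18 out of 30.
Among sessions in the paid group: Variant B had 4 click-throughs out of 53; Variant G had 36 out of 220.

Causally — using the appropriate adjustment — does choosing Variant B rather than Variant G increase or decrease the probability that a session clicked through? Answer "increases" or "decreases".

Within every traffic source level Variant G has the higher rate, yet pooled Variant B does — Simpson's reversal.
Traffic source lies on the pathway variant → traffic source → outcome, so adjusting for it blocks the indirect effect. For the total causal effect of variant, use the unadjusted pooled rates.
Pooled: Variant B 40.2% vs Variant G 21.6%; Variant B is higher overall.

increases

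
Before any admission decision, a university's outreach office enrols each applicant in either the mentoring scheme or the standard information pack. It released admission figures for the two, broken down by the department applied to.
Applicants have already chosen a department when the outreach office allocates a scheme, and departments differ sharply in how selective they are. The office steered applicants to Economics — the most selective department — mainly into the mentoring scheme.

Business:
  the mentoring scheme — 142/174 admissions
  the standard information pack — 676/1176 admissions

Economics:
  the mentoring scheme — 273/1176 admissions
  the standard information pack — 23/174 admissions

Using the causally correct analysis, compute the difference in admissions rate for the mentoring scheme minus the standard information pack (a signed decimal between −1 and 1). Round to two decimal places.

Since department is a pre-existing factor (not a product of the outreach scheme) and it affects the outcome on its own, it is a confounder. The stratified rates, not the pooled rate, identify the causal effect.
Adjusting over the population distribution of department: 0.500·(0.816−0.575) + 0.500·(0.232−0.132) = +0.171.

+0.17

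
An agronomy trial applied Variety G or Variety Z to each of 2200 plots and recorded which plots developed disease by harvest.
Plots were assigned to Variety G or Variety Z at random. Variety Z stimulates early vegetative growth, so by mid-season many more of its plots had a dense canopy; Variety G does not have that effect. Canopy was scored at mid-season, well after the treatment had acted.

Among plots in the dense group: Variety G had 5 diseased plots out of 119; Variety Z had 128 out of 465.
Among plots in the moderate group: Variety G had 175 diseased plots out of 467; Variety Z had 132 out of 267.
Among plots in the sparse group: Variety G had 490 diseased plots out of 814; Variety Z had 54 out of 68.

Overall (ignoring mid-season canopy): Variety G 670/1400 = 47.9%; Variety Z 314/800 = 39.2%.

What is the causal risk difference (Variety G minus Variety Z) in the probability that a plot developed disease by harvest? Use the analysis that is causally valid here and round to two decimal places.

Variety G is lower inside every mid-season canopy stratum but Variety Z is lower in aggregate. Whether to stratify depends on how mid-season canopy relates to the variety.
The distribution of mid-season canopy is itself part of what the variety does — it is an intermediate outcome. Holding it fixed would remove that part of the effect; the total effect is the pooled difference.
The causal difference is the pooled difference: 0.479 − 0.393 = +0.086.

+0.09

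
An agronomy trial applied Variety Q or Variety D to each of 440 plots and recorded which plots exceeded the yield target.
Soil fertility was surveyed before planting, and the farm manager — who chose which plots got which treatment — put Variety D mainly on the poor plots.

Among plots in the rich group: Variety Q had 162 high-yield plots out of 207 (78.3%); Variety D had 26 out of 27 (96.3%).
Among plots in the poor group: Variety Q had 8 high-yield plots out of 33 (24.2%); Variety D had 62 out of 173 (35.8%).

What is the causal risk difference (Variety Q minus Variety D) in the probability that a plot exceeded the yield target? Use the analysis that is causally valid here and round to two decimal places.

-0.15

Variety D is higher inside every soil fertility stratum but Variety Q is higher in aggregate. Whether to stratify depends on how soil fertility relates to the variety.
Here soil fertility is a common cause — it drives both which variety a case falls under and the outcome. The crude comparison mixes populations; the stratum-specific rates are the causally relevant ones.
Adjusting over the population distribution of soil fertility: 0.532·(0.783−0.963) + 0.468·(0.242−0.358) = -0.150.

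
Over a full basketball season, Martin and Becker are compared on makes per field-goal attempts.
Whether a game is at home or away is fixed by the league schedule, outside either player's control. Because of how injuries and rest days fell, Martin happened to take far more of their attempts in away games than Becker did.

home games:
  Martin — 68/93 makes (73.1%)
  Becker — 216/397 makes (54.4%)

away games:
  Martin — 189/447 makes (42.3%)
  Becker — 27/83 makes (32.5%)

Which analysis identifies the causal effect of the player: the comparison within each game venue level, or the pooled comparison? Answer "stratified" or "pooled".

Game venue is set before the player has any effect — it is not caused by the player — and it independently drives the outcome. That makes it a confounder, so the causal comparison is within game venue levels.
Within each level — home games: 73.1% vs 54.4%; away games: 42.3% vs 32.5% — Martin is higher every time.

stratified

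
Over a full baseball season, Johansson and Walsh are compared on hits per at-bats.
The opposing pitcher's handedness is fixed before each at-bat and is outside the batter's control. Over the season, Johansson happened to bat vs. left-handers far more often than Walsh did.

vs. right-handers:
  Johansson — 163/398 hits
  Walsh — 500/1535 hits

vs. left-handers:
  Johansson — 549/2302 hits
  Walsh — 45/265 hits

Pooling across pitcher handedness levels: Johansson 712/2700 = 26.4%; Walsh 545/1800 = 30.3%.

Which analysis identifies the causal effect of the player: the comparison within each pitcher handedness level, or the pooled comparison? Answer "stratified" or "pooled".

The imbalance in pitcher handedness arose from how at-bats were allocated, not from anything the player did; and pitcher handedness independently affects the outcome. The pooled gap is confounded — condition on pitcher handedness.
Within each level — vs. right-handers: 41.0% vs 32.6%; vs. left-handers: 23.8% vs 17.0% — Johansson is higher every time.

stratified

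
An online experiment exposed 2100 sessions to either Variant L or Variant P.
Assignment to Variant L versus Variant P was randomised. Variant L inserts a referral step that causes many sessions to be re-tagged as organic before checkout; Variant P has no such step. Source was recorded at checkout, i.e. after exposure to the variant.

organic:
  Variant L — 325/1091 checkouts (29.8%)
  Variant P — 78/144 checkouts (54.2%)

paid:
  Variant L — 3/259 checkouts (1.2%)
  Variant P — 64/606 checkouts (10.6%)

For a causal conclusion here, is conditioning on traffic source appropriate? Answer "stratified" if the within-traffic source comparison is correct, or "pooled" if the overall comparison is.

Because the variant influences traffic source, traffic source is a post-treatment mediator, not a confounder. Stratifying on it would bias the estimate; the causal effect is the crude pooled difference.
Pooled: Variant L 24.3% vs Variant P 18.9%; Variant L is higher overall.

pooled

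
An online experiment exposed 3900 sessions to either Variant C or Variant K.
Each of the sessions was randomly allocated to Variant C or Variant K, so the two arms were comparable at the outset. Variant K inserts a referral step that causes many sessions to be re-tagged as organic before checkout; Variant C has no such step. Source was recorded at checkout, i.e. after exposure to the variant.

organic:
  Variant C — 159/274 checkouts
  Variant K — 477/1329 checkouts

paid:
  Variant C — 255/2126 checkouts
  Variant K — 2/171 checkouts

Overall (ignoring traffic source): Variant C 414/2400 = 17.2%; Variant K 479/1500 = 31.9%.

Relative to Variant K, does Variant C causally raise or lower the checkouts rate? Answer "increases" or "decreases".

The stratified and pooled comparisons disagree (Variant C wins within each traffic source; Variant K wins overall), so the answer turns on the causal role of traffic source.
Traffic source is recorded after the variant and is itself shifted by it — it sits on the causal path from variant to outcome. Conditioning on a mediator would strip out part of the effect we want; the pooled comparison gives the total causal effect.
Pooled: Variant C 17.2% vs Variant K 31.9%; Variant K is higher overall.

decreases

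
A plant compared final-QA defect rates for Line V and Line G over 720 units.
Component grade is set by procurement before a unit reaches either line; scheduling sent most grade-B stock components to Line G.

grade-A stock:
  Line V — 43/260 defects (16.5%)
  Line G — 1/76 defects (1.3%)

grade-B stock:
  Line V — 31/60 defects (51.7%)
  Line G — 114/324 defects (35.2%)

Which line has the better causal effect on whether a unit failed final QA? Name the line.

Line G

Line G is lower inside every component grade stratum but Line V is lower in aggregate. Whether to stratify depends on how component grade relates to the line.
Nothing the line does changes component grade; the imbalance is an allocation artefact. With component grade also predicting the outcome, the pooled figure is confounded, and the within-stratum comparison is the causal one.
Within each level — grade-A stock: 16.5% vs 1.3%; grade-B stock: 51.7% vs 35.2% — Line G is lower every time.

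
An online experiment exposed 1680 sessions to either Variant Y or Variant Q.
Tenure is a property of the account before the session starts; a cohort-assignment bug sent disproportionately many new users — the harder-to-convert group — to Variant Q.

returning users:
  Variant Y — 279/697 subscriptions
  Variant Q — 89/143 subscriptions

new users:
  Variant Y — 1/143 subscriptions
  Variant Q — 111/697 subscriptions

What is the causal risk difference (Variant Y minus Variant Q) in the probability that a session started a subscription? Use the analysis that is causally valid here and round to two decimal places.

-0.19

User tenure satisfies the back-door criterion: it is not a descendant of the variant, and it blocks the spurious path from variant to outcome. Adjusting for it (i.e., using the within-user tenure rates) gives the causal effect.
Adjusting over the population distribution of user tenure: 0.500·(0.400−0.622) + 0.500·(0.007−0.159) = -0.187.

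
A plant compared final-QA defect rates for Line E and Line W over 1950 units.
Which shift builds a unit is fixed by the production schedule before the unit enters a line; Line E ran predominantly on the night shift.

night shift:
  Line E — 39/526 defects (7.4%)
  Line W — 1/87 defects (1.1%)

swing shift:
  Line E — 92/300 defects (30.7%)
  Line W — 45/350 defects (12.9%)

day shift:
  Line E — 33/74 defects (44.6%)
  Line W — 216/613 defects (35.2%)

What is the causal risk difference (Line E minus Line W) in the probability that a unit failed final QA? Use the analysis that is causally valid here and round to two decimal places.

Here shift is a common cause — it drives both which line a case falls under and the outcome. The crude comparison mixes populations; the stratum-specific rates are the causally relevant ones.
Adjusting over the population distribution of shift: 0.314·(0.074−0.011) + 0.333·(0.307−0.129) + 0.352·(0.446−0.352) = +0.112.

+0.11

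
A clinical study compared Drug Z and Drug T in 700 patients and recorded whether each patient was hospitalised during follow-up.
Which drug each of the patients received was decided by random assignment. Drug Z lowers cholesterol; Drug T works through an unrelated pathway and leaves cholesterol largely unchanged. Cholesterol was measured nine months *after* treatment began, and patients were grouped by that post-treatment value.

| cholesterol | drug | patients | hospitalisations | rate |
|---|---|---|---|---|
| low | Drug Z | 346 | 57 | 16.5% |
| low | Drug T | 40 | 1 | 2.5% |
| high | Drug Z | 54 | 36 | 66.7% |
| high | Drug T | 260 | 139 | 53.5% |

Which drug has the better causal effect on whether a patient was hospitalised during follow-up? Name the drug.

Drug Z

Stratifying would compare drugs among patients the drugs themselves sorted into cholesterol groups — a form of selection on an intermediate. The unconditioned pooled rates give the total causal effect.
Pooled: Drug Z 23.2% vs Drug T 46.7%; Drug Z is lower overall.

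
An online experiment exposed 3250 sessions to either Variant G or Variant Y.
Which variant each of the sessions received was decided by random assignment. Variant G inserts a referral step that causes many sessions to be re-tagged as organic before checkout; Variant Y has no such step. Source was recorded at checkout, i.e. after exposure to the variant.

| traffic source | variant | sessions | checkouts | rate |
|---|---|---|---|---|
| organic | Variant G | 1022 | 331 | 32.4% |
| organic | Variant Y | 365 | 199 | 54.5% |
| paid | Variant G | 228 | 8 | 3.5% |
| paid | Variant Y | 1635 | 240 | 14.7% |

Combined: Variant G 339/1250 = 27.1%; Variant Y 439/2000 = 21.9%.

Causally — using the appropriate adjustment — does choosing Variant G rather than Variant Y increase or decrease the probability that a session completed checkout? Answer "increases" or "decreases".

increases

The distribution of traffic source is itself part of what the variant does — it is an intermediate outcome. Holding it fixed would remove that part of the effect; the total effect is the pooled difference.
Pooled: Variant G 27.1% vs Variant Y 21.9%; Variant G is higher overall.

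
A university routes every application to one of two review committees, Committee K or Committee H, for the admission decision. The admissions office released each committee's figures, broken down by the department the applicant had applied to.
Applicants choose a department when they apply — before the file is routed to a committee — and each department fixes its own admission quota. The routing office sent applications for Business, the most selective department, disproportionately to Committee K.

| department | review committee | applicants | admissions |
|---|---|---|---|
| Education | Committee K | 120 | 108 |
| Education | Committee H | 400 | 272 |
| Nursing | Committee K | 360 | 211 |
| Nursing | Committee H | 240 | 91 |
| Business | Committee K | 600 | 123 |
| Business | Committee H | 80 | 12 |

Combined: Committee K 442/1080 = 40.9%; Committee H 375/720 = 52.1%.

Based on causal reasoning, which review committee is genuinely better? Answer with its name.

Here department is a common cause — it drives both which review committee a case falls under and the outcome. The crude comparison mixes populations; the stratum-specific rates are the causally relevant ones.
Within each level — Education: 90.0% vs 68.0%; Nursing: 58.6% vs 37.9%; Business: 20.5% vs 15.0% — Committee K is higher every time.

Committee K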